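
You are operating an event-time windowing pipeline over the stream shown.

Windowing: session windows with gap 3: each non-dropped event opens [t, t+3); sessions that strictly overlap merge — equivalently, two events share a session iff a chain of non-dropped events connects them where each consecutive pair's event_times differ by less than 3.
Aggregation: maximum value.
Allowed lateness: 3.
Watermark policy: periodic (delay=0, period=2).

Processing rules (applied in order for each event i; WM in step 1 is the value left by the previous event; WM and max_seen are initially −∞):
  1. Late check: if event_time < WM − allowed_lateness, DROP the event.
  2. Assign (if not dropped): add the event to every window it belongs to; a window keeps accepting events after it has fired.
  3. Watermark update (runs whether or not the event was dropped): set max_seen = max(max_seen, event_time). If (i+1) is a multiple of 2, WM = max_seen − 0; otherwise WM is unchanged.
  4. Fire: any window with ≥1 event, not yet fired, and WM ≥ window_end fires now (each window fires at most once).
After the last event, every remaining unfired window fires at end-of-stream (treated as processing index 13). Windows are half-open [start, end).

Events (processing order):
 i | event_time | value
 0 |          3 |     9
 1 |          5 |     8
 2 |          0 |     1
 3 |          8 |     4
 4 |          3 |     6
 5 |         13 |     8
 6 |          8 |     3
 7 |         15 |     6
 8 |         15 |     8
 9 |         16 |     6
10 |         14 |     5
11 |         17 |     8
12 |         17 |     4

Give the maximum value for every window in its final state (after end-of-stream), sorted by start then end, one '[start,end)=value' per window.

[3,8)=9 [8,11)=4 [13,20)=8

i=0 t=3 v=9: → [3,6); WM=−∞
i=1 t=5 v=8: → [3,8); WM=5
i=2 t=0 v=1: DROP (t<5-3); WM=5
i=3 t=8 v=4: → [8,11); WM=8
i=4 t=3 v=6: DROP (t<8-3); WM=8
i=5 t=13 v=8: → [13,16); WM=13
i=6 t=8 v=3: DROP (t<13-3); WM=13
i=7 t=15 v=6: → [13,18); WM=15
i=8 t=15 v=8: → [13,18); WM=15
i=9 t=16 v=6: → [13,19); WM=16
i=10 t=14 v=5: → [13,19); WM=16
i=11 t=17 v=8: → [13,20); WM=17
i=12 t=17 v=4: → [13,20); WM=17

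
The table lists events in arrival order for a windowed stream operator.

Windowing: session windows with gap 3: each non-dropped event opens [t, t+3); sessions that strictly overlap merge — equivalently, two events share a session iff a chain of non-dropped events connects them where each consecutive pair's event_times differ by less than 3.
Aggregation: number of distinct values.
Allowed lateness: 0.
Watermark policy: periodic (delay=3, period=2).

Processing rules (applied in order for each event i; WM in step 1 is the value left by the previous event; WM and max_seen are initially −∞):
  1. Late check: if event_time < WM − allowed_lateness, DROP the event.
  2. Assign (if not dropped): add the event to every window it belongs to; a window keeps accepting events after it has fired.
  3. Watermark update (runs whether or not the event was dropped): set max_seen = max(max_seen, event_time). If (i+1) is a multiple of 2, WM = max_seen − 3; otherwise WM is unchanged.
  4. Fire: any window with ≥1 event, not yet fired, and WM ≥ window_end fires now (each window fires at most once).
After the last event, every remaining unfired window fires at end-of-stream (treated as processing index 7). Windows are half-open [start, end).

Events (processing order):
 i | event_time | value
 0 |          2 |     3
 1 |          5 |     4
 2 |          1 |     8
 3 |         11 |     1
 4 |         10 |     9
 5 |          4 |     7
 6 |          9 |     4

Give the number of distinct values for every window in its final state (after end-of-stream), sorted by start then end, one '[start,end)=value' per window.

[2,5)=1 [5,8)=1 [9,14)=3

i=0 t=2 v=3: → [2,5); WM=−∞
i=1 t=5 v=4: → [5,8); WM=2
i=2 t=1 v=8: DROP (t<2-0); WM=2
i=3 t=11 v=1: → [11,14); WM=8
i=4 t=10 v=9: → [10,14); WM=8
i=5 t=4 v=7: DROP (t<8-0); WM=8
i=6 t=9 v=4: → [9,14); WM=8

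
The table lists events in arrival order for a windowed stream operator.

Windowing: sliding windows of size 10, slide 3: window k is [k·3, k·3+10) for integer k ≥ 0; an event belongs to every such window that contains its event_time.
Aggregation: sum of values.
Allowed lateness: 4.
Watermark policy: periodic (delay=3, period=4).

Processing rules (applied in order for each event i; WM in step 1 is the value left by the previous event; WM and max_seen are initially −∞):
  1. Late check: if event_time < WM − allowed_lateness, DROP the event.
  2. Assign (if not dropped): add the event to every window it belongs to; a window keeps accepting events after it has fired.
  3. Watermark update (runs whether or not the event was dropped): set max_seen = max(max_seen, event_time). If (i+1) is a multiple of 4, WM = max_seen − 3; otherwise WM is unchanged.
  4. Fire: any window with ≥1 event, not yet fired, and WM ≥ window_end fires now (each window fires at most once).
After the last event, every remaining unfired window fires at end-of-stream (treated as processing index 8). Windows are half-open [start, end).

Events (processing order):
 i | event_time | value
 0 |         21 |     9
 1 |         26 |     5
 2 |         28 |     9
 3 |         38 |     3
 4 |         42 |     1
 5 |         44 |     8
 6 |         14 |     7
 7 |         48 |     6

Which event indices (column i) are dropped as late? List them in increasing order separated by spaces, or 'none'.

6

i=0 t=21 v=9: → [21,31),[18,28),[15,25),[12,22); WM=−∞
i=1 t=26 v=5: → [24,34),[21,31),[18,28); WM=−∞
i=2 t=28 v=9: → [27,37),[24,34),[21,31); WM=−∞
i=3 t=38 v=3: → [36,46),[33,43),[30,40); WM=35; [12,22) fires=9 [15,25) fires=9 [18,28) fires=14 [21,31) fires=23 [24,34) fires=14
i=4 t=42 v=1: → [42,52),[39,49),[36,46),[33,43); WM=35
i=5 t=44 v=8: → [42,52),[39,49),[36,46); WM=35
i=6 t=14 v=7: DROP (t<35-4); WM=35
i=7 t=48 v=6: → [48,58),[45,55),[42,52),[39,49); WM=45; [27,37) fires=9 [30,40) fires=3 [33,43) fires=4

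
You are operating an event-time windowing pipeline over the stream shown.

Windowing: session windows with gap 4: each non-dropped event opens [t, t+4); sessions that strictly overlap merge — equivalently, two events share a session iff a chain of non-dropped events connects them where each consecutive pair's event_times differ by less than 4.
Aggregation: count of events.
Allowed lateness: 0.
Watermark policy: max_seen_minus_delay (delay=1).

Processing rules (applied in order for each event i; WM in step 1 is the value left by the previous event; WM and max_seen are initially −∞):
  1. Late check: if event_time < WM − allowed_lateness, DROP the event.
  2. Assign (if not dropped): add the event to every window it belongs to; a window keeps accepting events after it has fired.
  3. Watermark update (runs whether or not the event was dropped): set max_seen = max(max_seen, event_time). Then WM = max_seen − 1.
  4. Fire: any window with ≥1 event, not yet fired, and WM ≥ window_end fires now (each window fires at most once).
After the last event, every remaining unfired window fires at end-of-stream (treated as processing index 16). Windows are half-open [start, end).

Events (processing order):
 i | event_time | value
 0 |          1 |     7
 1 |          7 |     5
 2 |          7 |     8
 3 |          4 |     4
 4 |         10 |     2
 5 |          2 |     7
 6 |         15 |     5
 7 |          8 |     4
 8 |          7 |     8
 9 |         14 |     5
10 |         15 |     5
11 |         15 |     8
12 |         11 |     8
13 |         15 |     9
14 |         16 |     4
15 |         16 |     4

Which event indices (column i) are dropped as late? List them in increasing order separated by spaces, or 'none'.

i=0 t=1 v=7: → [1,5); WM=0
i=1 t=7 v=5: → [7,11); WM=6
i=2 t=7 v=8: → [7,11); WM=6
i=3 t=4 v=4: DROP (t<6-0); WM=6
i=4 t=10 v=2: → [7,14); WM=9
i=5 t=2 v=7: DROP (t<9-0); WM=9
i=6 t=15 v=5: → [15,19); WM=14
i=7 t=8 v=4: DROP (t<14-0); WM=14
i=8 t=7 v=8: DROP (t<14-0); WM=14
i=9 t=14 v=5: → [14,19); WM=14
i=10 t=15 v=5: → [14,19); WM=14
i=11 t=15 v=8: → [14,19); WM=14
i=12 t=11 v=8: DROP (t<14-0); WM=14
i=13 t=15 v=9: → [14,19); WM=14
i=14 t=16 v=4: → [14,20); WM=15
i=15 t=16 v=4: → [14,20); WM=15

3 5 7 8 12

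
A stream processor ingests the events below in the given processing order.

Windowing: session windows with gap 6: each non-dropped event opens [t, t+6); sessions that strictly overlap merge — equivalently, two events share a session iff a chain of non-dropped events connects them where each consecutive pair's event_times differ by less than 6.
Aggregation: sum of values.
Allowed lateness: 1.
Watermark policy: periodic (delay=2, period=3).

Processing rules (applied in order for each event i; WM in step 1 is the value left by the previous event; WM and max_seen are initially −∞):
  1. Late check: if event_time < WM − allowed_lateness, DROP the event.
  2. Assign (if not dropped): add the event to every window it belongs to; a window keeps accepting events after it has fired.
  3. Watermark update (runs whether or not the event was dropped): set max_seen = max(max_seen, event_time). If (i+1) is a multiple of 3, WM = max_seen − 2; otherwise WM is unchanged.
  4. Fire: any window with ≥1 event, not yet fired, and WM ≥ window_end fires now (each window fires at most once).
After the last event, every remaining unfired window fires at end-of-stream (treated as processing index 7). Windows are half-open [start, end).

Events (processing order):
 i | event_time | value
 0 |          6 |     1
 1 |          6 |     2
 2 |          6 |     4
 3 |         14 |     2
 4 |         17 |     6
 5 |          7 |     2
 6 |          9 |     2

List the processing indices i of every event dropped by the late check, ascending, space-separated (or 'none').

i=0 t=6 v=1: → [6,12); WM=−∞
i=1 t=6 v=2: → [6,12); WM=−∞
i=2 t=6 v=4: → [6,12); WM=4
i=3 t=14 v=2: → [14,20); WM=4
i=4 t=17 v=6: → [14,23); WM=4
i=5 t=7 v=2: → [6,13); WM=15
i=6 t=9 v=2: DROP (t<15-1); WM=15

6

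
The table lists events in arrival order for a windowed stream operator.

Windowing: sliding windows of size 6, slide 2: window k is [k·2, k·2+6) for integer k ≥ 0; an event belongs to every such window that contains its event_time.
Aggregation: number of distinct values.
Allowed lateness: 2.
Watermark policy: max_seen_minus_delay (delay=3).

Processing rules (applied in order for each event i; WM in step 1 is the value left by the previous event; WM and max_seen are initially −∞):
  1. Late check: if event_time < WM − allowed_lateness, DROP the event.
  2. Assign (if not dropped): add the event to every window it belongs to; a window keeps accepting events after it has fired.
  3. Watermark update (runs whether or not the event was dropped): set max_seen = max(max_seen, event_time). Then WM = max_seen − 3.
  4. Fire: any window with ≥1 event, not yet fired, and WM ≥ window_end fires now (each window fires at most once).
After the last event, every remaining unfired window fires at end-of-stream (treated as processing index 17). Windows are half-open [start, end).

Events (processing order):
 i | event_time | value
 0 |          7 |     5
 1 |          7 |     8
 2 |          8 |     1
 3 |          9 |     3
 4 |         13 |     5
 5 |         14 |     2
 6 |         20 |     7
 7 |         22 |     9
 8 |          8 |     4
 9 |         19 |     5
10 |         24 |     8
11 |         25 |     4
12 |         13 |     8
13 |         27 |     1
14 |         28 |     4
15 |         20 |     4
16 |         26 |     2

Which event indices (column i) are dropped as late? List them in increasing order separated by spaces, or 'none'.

i=0 t=7 v=5: → [6,12),[4,10),[2,8); WM=4
i=1 t=7 v=8: → [6,12),[4,10),[2,8); WM=4
i=2 t=8 v=1: → [8,14),[6,12),[4,10); WM=5
i=3 t=9 v=3: → [8,14),[6,12),[4,10); WM=6
i=4 t=13 v=5: → [12,18),[10,16),[8,14); WM=10; [2,8) fires=2 [4,10) fires=4
i=5 t=14 v=2: → [14,20),[12,18),[10,16); WM=11
i=6 t=20 v=7: → [20,26),[18,24),[16,22); WM=17; [6,12) fires=4 [8,14) fires=3 [10,16) fires=2
i=7 t=22 v=9: → [22,28),[20,26),[18,24); WM=19; [12,18) fires=2
i=8 t=8 v=4: DROP (t<19-2); WM=19
i=9 t=19 v=5: → [18,24),[16,22),[14,20); WM=19
i=10 t=24 v=8: → [24,30),[22,28),[20,26); WM=21; [14,20) fires=2
i=11 t=25 v=4: → [24,30),[22,28),[20,26); WM=22; [16,22) fires=2
i=12 t=13 v=8: DROP (t<22-2); WM=22
i=13 t=27 v=1: → [26,32),[24,30),[22,28); WM=24; [18,24) fires=3
i=14 t=28 v=4: → [28,34),[26,32),[24,30); WM=25
i=15 t=20 v=4: DROP (t<25-2); WM=25
i=16 t=26 v=2: → [26,32),[24,30),[22,28); WM=25

8 12 15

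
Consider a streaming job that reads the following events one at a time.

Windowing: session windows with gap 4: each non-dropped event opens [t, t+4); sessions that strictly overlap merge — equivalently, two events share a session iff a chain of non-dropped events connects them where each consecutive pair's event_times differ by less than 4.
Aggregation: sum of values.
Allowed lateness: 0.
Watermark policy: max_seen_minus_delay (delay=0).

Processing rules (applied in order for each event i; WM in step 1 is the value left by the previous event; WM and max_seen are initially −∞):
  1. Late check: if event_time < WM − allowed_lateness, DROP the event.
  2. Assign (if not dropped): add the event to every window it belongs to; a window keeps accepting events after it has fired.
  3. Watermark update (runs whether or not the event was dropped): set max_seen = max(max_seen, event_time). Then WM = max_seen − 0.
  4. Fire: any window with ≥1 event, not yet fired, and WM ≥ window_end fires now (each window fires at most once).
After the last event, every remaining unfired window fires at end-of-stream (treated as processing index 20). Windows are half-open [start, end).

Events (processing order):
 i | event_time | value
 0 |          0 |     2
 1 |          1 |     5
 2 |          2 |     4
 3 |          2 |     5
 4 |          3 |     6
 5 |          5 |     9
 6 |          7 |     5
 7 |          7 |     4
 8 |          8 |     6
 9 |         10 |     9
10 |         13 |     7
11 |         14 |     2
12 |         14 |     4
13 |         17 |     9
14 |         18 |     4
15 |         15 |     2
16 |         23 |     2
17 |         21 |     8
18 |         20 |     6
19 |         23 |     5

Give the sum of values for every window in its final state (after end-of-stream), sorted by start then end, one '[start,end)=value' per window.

[0,22)=81 [23,27)=7

i=0 t=0 v=2: → [0,4); WM=0
i=1 t=1 v=5: → [0,5); WM=1
i=2 t=2 v=4: → [0,6); WM=2
i=3 t=2 v=5: → [0,6); WM=2
i=4 t=3 v=6: → [0,7); WM=3
i=5 t=5 v=9: → [0,9); WM=5
i=6 t=7 v=5: → [0,11); WM=7
i=7 t=7 v=4: → [0,11); WM=7
i=8 t=8 v=6: → [0,12); WM=8
i=9 t=10 v=9: → [0,14); WM=10
i=10 t=13 v=7: → [0,17); WM=13
i=11 t=14 v=2: → [0,18); WM=14
i=12 t=14 v=4: → [0,18); WM=14
i=13 t=17 v=9: → [0,21); WM=17
i=14 t=18 v=4: → [0,22); WM=18
i=15 t=15 v=2: DROP (t<18-0); WM=18
i=16 t=23 v=2: → [23,27); WM=23
i=17 t=21 v=8: DROP (t<23-0); WM=23
i=18 t=20 v=6: DROP (t<23-0); WM=23
i=19 t=23 v=5: → [23,27); WM=23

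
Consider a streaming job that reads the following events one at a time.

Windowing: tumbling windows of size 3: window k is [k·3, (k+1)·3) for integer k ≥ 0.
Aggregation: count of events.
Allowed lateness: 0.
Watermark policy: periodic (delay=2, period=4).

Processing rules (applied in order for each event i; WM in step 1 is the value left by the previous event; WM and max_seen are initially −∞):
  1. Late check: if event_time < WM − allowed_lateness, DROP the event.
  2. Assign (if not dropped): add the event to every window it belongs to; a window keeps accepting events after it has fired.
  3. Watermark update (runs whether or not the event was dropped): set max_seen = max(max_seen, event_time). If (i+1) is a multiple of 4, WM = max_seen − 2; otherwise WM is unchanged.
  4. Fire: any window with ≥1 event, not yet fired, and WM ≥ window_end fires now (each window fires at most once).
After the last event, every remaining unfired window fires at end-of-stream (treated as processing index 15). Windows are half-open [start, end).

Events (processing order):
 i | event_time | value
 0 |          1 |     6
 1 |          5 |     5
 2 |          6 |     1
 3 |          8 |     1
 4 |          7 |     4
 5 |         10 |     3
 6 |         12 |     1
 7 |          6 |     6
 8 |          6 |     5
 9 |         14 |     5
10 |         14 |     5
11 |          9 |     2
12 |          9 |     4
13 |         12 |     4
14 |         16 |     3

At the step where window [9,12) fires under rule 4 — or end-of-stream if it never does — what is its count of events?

1

i=0 t=1 v=6: → [0,3); WM=−∞
i=1 t=5 v=5: → [3,6); WM=−∞
i=2 t=6 v=1: → [6,9); WM=−∞
i=3 t=8 v=1: → [6,9); WM=6; [0,3) fires=1 [3,6) fires=1
i=4 t=7 v=4: → [6,9); WM=6
i=5 t=10 v=3: → [9,12); WM=6
i=6 t=12 v=1: → [12,15); WM=6
i=7 t=6 v=6: → [6,9); WM=10; [6,9) fires=4
i=8 t=6 v=5: DROP (t<10-0); WM=10
i=9 t=14 v=5: → [12,15); WM=10
i=10 t=14 v=5: → [12,15); WM=10
i=11 t=9 v=2: DROP (t<10-0); WM=12; [9,12) fires=1
i=12 t=9 v=4: DROP (t<12-0); WM=12
i=13 t=12 v=4: → [12,15); WM=12
i=14 t=16 v=3: → [15,18); WM=12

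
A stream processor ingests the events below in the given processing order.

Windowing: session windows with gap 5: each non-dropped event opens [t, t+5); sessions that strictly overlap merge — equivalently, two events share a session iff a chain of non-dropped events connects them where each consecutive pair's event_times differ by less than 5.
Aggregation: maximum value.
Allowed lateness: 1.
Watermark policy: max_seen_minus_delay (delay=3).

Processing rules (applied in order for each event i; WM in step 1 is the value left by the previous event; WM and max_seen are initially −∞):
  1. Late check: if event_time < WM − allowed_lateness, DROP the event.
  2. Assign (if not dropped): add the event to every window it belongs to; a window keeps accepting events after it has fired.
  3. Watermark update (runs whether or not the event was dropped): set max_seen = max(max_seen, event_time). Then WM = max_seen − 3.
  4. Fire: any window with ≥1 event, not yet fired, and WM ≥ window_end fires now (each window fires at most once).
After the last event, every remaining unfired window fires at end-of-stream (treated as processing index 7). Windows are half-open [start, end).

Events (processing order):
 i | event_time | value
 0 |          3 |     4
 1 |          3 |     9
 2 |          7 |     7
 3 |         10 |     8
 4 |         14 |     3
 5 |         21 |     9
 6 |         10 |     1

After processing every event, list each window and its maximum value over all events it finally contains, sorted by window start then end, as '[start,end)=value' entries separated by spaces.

i=0 t=3 v=4: → [3,8); WM=0
i=1 t=3 v=9: → [3,8); WM=0
i=2 t=7 v=7: → [3,12); WM=4
i=3 t=10 v=8: → [3,15); WM=7
i=4 t=14 v=3: → [3,19); WM=11
i=5 t=21 v=9: → [21,26); WM=18
i=6 t=10 v=1: DROP (t<18-1); WM=18

[3,19)=9 [21,26)=9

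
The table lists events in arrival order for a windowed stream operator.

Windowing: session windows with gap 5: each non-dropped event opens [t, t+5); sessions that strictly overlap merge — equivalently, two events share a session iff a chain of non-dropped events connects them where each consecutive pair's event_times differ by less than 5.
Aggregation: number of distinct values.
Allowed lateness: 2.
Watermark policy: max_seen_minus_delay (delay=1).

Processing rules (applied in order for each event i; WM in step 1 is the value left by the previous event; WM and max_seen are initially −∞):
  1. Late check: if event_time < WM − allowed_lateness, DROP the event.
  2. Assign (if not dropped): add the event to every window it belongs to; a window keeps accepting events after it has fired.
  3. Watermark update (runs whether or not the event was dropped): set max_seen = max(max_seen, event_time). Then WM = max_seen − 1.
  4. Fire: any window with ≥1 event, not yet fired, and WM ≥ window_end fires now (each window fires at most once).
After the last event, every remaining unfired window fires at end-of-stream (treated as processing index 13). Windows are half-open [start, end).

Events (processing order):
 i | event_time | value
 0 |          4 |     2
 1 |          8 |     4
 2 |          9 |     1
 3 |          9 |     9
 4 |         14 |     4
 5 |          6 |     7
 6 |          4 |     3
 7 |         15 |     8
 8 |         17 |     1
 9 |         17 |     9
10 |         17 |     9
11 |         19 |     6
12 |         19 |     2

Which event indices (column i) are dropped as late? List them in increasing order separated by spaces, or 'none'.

5 6

i=0 t=4 v=2: → [4,9); WM=3
i=1 t=8 v=4: → [4,13); WM=7
i=2 t=9 v=1: → [4,14); WM=8
i=3 t=9 v=9: → [4,14); WM=8
i=4 t=14 v=4: → [14,19); WM=13
i=5 t=6 v=7: DROP (t<13-2); WM=13
i=6 t=4 v=3: DROP (t<13-2); WM=13
i=7 t=15 v=8: → [14,20); WM=14
i=8 t=17 v=1: → [14,22); WM=16
i=9 t=17 v=9: → [14,22); WM=16
i=10 t=17 v=9: → [14,22); WM=16
i=11 t=19 v=6: → [14,24); WM=18
i=12 t=19 v=2: → [14,24); WM=18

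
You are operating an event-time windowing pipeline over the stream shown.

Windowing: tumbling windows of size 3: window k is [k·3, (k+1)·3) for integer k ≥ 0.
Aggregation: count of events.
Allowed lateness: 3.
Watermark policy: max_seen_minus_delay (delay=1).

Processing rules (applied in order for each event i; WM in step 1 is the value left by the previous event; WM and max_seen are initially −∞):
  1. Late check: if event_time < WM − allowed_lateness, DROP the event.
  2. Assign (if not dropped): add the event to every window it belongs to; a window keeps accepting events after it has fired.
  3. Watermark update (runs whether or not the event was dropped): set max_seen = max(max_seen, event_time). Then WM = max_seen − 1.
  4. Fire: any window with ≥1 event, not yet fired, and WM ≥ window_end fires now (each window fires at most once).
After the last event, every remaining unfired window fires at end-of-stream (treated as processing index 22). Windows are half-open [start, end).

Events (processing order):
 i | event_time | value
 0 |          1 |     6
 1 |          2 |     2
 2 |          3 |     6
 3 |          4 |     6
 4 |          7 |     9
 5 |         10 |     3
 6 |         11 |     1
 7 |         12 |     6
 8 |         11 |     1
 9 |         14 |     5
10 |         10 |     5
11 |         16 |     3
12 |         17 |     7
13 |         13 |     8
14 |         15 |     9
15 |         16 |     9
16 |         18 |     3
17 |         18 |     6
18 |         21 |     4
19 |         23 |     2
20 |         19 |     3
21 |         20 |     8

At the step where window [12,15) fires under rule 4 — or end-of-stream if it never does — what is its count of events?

2

i=0 t=1 v=6: → [0,3); WM=0
i=1 t=2 v=2: → [0,3); WM=1
i=2 t=3 v=6: → [3,6); WM=2
i=3 t=4 v=6: → [3,6); WM=3; [0,3) fires=2
i=4 t=7 v=9: → [6,9); WM=6; [3,6) fires=2
i=5 t=10 v=3: → [9,12); WM=9; [6,9) fires=1
i=6 t=11 v=1: → [9,12); WM=10
i=7 t=12 v=6: → [12,15); WM=11
i=8 t=11 v=1: → [9,12); WM=11
i=9 t=14 v=5: → [12,15); WM=13; [9,12) fires=3
i=10 t=10 v=5: → [9,12); WM=13
i=11 t=16 v=3: → [15,18); WM=15; [12,15) fires=2
i=12 t=17 v=7: → [15,18); WM=16
i=13 t=13 v=8: → [12,15); WM=16
i=14 t=15 v=9: → [15,18); WM=16
i=15 t=16 v=9: → [15,18); WM=16
i=16 t=18 v=3: → [18,21); WM=17
i=17 t=18 v=6: → [18,21); WM=17
i=18 t=21 v=4: → [21,24); WM=20; [15,18) fires=4
i=19 t=23 v=2: → [21,24); WM=22; [18,21) fires=2
i=20 t=19 v=3: → [18,21); WM=22
i=21 t=20 v=8: → [18,21); WM=22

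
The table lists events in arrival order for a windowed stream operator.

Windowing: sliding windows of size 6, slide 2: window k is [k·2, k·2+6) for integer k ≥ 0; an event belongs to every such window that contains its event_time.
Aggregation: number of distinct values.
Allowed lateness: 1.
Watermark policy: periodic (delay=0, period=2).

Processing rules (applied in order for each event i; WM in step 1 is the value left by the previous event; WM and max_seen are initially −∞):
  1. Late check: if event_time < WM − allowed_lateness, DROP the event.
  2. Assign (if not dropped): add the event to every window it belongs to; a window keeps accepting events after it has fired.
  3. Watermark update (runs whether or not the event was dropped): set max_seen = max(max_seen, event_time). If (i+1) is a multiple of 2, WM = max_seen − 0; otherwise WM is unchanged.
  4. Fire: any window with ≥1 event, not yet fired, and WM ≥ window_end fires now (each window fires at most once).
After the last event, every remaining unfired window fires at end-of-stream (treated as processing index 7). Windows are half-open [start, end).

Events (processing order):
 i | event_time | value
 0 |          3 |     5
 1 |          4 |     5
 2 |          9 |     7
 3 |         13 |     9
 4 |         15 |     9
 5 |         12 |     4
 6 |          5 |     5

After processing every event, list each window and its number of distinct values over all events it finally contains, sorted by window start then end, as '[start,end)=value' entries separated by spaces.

i=0 t=3 v=5: → [2,8),[0,6); WM=−∞
i=1 t=4 v=5: → [4,10),[2,8),[0,6); WM=4
i=2 t=9 v=7: → [8,14),[6,12),[4,10); WM=4
i=3 t=13 v=9: → [12,18),[10,16),[8,14); WM=13; [0,6) fires=1 [2,8) fires=1 [4,10) fires=2 [6,12) fires=1
i=4 t=15 v=9: → [14,20),[12,18),[10,16); WM=13
i=5 t=12 v=4: → [12,18),[10,16),[8,14); WM=15; [8,14) fires=3
i=6 t=5 v=5: DROP (t<15-1); WM=15

[0,6)=1 [2,8)=1 [4,10)=2 [6,12)=1 [8,14)=3 [10,16)=2 [12,18)=2 [14,20)=1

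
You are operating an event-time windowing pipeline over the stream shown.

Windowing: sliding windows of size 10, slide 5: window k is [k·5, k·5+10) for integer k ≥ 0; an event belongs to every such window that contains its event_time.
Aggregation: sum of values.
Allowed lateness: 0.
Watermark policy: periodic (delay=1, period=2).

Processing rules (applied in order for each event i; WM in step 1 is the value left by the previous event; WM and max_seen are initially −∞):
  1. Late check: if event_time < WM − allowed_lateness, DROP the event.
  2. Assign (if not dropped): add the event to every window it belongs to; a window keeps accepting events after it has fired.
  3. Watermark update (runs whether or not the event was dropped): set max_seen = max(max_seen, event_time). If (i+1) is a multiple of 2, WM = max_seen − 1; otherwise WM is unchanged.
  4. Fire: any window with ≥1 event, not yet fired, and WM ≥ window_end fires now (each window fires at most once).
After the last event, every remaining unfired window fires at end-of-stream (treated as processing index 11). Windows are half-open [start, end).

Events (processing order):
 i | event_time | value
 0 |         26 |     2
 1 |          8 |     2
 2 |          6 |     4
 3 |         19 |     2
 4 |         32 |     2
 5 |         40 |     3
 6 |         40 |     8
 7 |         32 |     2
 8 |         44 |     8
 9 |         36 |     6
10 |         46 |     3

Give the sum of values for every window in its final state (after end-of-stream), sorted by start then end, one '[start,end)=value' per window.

[0,10)=2 [5,15)=2 [20,30)=2 [25,35)=4 [30,40)=2 [35,45)=19 [40,50)=22 [45,55)=3

i=0 t=26 v=2: → [25,35),[20,30); WM=−∞
i=1 t=8 v=2: → [5,15),[0,10); WM=25; [0,10) fires=2 [5,15) fires=2
i=2 t=6 v=4: DROP (t<25-0); WM=25
i=3 t=19 v=2: DROP (t<25-0); WM=25
i=4 t=32 v=2: → [30,40),[25,35); WM=25
i=5 t=40 v=3: → [40,50),[35,45); WM=39; [20,30) fires=2 [25,35) fires=4
i=6 t=40 v=8: → [40,50),[35,45); WM=39
i=7 t=32 v=2: DROP (t<39-0); WM=39
i=8 t=44 v=8: → [40,50),[35,45); WM=39
i=9 t=36 v=6: DROP (t<39-0); WM=43; [30,40) fires=2
i=10 t=46 v=3: → [45,55),[40,50); WM=43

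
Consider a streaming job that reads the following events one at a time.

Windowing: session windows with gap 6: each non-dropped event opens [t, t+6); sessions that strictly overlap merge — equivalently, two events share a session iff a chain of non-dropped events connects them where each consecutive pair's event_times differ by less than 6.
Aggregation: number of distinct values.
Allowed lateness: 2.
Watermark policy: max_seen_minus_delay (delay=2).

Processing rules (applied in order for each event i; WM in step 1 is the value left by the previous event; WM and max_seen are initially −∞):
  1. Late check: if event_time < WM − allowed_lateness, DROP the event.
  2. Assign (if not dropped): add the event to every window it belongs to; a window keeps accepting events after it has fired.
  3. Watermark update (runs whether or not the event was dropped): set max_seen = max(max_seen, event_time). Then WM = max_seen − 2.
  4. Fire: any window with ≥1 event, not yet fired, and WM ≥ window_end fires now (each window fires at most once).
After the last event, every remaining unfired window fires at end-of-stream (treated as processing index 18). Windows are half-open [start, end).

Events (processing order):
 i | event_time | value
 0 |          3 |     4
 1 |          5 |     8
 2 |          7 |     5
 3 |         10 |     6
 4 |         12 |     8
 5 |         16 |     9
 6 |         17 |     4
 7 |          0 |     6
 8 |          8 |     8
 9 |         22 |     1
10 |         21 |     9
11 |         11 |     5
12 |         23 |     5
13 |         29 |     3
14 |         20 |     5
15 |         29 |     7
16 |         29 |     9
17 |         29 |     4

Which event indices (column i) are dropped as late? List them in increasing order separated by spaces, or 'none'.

7 8 11 14

i=0 t=3 v=4: → [3,9); WM=1
i=1 t=5 v=8: → [3,11); WM=3
i=2 t=7 v=5: → [3,13); WM=5
i=3 t=10 v=6: → [3,16); WM=8
i=4 t=12 v=8: → [3,18); WM=10
i=5 t=16 v=9: → [3,22); WM=14
i=6 t=17 v=4: → [3,23); WM=15
i=7 t=0 v=6: DROP (t<15-2); WM=15
i=8 t=8 v=8: DROP (t<15-2); WM=15
i=9 t=22 v=1: → [3,28); WM=20
i=10 t=21 v=9: → [3,28); WM=20
i=11 t=11 v=5: DROP (t<20-2); WM=20
i=12 t=23 v=5: → [3,29); WM=21
i=13 t=29 v=3: → [29,35); WM=27
i=14 t=20 v=5: DROP (t<27-2); WM=27
i=15 t=29 v=7: → [29,35); WM=27
i=16 t=29 v=9: → [29,35); WM=27
i=17 t=29 v=4: → [29,35); WM=27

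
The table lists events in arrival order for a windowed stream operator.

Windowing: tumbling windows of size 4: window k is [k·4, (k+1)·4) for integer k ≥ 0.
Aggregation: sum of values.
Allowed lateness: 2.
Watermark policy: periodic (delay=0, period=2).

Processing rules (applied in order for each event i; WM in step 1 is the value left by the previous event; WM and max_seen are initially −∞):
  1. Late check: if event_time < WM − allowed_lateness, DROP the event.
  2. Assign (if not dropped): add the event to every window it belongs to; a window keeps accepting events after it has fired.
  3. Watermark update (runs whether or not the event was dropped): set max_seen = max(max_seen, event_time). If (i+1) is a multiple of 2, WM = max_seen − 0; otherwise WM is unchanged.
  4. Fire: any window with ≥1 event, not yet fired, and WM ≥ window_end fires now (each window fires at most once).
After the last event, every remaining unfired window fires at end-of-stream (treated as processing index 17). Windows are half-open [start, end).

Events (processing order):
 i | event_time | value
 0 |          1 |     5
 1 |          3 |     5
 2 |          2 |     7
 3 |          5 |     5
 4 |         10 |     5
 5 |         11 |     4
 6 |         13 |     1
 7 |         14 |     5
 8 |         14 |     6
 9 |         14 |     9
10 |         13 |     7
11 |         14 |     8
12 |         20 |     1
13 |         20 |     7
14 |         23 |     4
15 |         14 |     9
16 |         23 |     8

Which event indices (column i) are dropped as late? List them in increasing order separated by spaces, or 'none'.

15

i=0 t=1 v=5: → [0,4); WM=−∞
i=1 t=3 v=5: → [0,4); WM=3
i=2 t=2 v=7: → [0,4); WM=3
i=3 t=5 v=5: → [4,8); WM=5; [0,4) fires=17
i=4 t=10 v=5: → [8,12); WM=5
i=5 t=11 v=4: → [8,12); WM=11; [4,8) fires=5
i=6 t=13 v=1: → [12,16); WM=11
i=7 t=14 v=5: → [12,16); WM=14; [8,12) fires=9
i=8 t=14 v=6: → [12,16); WM=14
i=9 t=14 v=9: → [12,16); WM=14
i=10 t=13 v=7: → [12,16); WM=14
i=11 t=14 v=8: → [12,16); WM=14
i=12 t=20 v=1: → [20,24); WM=14
i=13 t=20 v=7: → [20,24); WM=20; [12,16) fires=36
i=14 t=23 v=4: → [20,24); WM=20
i=15 t=14 v=9: DROP (t<20-2); WM=23
i=16 t=23 v=8: → [20,24); WM=23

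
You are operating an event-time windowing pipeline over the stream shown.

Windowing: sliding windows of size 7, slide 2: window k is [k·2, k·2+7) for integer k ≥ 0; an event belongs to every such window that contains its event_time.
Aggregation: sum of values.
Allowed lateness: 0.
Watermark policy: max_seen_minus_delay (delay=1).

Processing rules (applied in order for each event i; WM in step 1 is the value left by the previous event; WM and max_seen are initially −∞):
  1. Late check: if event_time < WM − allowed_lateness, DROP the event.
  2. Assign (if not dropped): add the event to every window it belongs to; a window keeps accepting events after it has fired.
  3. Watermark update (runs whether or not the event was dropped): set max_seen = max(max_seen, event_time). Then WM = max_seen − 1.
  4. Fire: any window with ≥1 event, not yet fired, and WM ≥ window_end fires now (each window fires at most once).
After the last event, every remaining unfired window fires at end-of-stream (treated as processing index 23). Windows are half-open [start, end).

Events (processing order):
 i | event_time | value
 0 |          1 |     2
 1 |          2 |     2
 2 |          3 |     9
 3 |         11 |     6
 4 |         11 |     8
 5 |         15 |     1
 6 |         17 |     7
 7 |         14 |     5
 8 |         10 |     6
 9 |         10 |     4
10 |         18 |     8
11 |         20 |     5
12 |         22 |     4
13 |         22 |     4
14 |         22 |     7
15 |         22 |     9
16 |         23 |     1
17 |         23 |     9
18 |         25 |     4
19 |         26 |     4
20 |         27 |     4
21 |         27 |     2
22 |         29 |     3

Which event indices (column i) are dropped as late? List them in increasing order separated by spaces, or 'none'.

i=0 t=1 v=2: → [0,7); WM=0
i=1 t=2 v=2: → [2,9),[0,7); WM=1
i=2 t=3 v=9: → [2,9),[0,7); WM=2
i=3 t=11 v=6: → [10,17),[8,15),[6,13); WM=10; [0,7) fires=13 [2,9) fires=11
i=4 t=11 v=8: → [10,17),[8,15),[6,13); WM=10
i=5 t=15 v=1: → [14,21),[12,19),[10,17); WM=14; [6,13) fires=14
i=6 t=17 v=7: → [16,23),[14,21),[12,19); WM=16; [8,15) fires=14
i=7 t=14 v=5: DROP (t<16-0); WM=16
i=8 t=10 v=6: DROP (t<16-0); WM=16
i=9 t=10 v=4: DROP (t<16-0); WM=16
i=10 t=18 v=8: → [18,25),[16,23),[14,21),[12,19); WM=17; [10,17) fires=15
i=11 t=20 v=5: → [20,27),[18,25),[16,23),[14,21); WM=19; [12,19) fires=16
i=12 t=22 v=4: → [22,29),[20,27),[18,25),[16,23); WM=21; [14,21) fires=21
i=13 t=22 v=4: → [22,29),[20,27),[18,25),[16,23); WM=21
i=14 t=22 v=7: → [22,29),[20,27),[18,25),[16,23); WM=21
i=15 t=22 v=9: → [22,29),[20,27),[18,25),[16,23); WM=21
i=16 t=23 v=1: → [22,29),[20,27),[18,25); WM=22
i=17 t=23 v=9: → [22,29),[20,27),[18,25); WM=22
i=18 t=25 v=4: → [24,31),[22,29),[20,27); WM=24; [16,23) fires=44
i=19 t=26 v=4: → [26,33),[24,31),[22,29),[20,27); WM=25; [18,25) fires=47
i=20 t=27 v=4: → [26,33),[24,31),[22,29); WM=26
i=21 t=27 v=2: → [26,33),[24,31),[22,29); WM=26
i=22 t=29 v=3: → [28,35),[26,33),[24,31); WM=28; [20,27) fires=47

7 8 9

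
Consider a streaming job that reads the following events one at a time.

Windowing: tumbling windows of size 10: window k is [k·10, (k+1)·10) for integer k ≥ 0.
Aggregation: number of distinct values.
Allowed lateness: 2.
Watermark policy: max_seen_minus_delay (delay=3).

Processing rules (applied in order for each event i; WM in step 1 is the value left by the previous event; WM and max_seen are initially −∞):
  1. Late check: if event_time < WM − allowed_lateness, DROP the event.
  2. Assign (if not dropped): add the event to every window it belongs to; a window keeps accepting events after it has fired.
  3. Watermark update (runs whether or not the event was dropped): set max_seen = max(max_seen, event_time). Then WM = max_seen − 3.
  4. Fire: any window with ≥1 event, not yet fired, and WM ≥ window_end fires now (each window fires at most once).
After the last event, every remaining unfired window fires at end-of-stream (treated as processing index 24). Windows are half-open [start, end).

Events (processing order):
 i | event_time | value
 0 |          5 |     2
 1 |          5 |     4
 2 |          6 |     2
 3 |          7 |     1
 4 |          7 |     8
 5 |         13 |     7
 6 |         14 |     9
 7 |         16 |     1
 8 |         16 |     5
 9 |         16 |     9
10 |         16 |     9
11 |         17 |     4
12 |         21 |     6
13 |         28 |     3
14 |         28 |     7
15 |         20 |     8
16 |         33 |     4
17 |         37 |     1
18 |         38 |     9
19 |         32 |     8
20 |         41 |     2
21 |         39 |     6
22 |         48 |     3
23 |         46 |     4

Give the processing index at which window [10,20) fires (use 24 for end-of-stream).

13

i=0 t=5 v=2: → [0,10); WM=2
i=1 t=5 v=4: → [0,10); WM=2
i=2 t=6 v=2: → [0,10); WM=3
i=3 t=7 v=1: → [0,10); WM=4
i=4 t=7 v=8: → [0,10); WM=4
i=5 t=13 v=7: → [10,20); WM=10; [0,10) fires=4
i=6 t=14 v=9: → [10,20); WM=11
i=7 t=16 v=1: → [10,20); WM=13
i=8 t=16 v=5: → [10,20); WM=13
i=9 t=16 v=9: → [10,20); WM=13
i=10 t=16 v=9: → [10,20); WM=13
i=11 t=17 v=4: → [10,20); WM=14
i=12 t=21 v=6: → [20,30); WM=18
i=13 t=28 v=3: → [20,30); WM=25; [10,20) fires=5
i=14 t=28 v=7: → [20,30); WM=25
i=15 t=20 v=8: DROP (t<25-2); WM=25
i=16 t=33 v=4: → [30,40); WM=30; [20,30) fires=3
i=17 t=37 v=1: → [30,40); WM=34
i=18 t=38 v=9: → [30,40); WM=35
i=19 t=32 v=8: DROP (t<35-2); WM=35
i=20 t=41 v=2: → [40,50); WM=38
i=21 t=39 v=6: → [30,40); WM=38
i=22 t=48 v=3: → [40,50); WM=45; [30,40) fires=4
i=23 t=46 v=4: → [40,50); WM=45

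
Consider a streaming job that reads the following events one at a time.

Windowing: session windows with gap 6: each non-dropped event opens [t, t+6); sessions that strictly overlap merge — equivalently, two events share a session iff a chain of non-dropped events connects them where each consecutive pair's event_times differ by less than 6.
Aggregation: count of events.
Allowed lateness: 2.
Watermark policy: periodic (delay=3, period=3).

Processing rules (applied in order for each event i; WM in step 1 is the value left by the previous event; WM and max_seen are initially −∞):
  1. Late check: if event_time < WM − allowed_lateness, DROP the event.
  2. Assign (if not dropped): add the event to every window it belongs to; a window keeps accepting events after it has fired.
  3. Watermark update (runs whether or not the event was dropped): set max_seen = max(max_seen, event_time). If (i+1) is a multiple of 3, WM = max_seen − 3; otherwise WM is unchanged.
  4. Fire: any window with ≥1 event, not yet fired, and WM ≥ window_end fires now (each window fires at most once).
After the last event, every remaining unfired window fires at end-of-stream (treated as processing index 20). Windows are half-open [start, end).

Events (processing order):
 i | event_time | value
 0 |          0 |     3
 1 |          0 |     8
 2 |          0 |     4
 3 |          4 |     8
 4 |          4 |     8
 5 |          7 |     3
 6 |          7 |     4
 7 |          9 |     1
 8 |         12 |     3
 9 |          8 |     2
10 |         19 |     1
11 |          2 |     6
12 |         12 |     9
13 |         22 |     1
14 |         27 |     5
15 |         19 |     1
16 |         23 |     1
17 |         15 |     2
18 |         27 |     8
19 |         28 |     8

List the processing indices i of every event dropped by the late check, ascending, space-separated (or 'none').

11 12 15 17

i=0 t=0 v=3: → [0,6); WM=−∞
i=1 t=0 v=8: → [0,6); WM=−∞
i=2 t=0 v=4: → [0,6); WM=-3
i=3 t=4 v=8: → [0,10); WM=-3
i=4 t=4 v=8: → [0,10); WM=-3
i=5 t=7 v=3: → [0,13); WM=4
i=6 t=7 v=4: → [0,13); WM=4
i=7 t=9 v=1: → [0,15); WM=4
i=8 t=12 v=3: → [0,18); WM=9
i=9 t=8 v=2: → [0,18); WM=9
i=10 t=19 v=1: → [19,25); WM=9
i=11 t=2 v=6: DROP (t<9-2); WM=16
i=12 t=12 v=9: DROP (t<16-2); WM=16
i=13 t=22 v=1: → [19,28); WM=16
i=14 t=27 v=5: → [19,33); WM=24
i=15 t=19 v=1: DROP (t<24-2); WM=24
i=16 t=23 v=1: → [19,33); WM=24
i=17 t=15 v=2: DROP (t<24-2); WM=24
i=18 t=27 v=8: → [19,33); WM=24
i=19 t=28 v=8: → [19,34); WM=24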